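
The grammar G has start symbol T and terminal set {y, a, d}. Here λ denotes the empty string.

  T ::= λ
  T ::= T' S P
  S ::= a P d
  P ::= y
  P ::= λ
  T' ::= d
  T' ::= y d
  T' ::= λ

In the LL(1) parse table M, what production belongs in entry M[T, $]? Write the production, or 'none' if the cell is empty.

T ::= λ

FIRST(S): from S::=a P d we get {a}. So FIRST(S) = {a}.
FIRST(P): from P::=y we get {y}; from P::=λ we get {λ}. So FIRST(P) = {λ, y}.
FIRST(T'): from T'::=d we get {d}; from T'::=y d we get {y}; from T'::=λ we get {λ}. So FIRST(T') = {λ, d, y}.
FIRST(T): from T::=λ we get {λ}; from T::=T' S P we get {a, d, y}. So FIRST(T) = {λ, a, d, y}.
FOLLOW(T) includes $ since T is the start symbol.
FOLLOW(T): T appears on no right-hand side. Thus FOLLOW(T) = {$}.
For T ::= λ: FIRST(λ) = {λ}, so it goes in M[T, t] for t ∈ {}; since λ ∈ FIRST, also for every t ∈ FOLLOW(T) = {$}.
For T ::= T' S P: FIRST(T' S P) = {a, d, y}, so it goes in M[T, t] for t ∈ {a, d, y}.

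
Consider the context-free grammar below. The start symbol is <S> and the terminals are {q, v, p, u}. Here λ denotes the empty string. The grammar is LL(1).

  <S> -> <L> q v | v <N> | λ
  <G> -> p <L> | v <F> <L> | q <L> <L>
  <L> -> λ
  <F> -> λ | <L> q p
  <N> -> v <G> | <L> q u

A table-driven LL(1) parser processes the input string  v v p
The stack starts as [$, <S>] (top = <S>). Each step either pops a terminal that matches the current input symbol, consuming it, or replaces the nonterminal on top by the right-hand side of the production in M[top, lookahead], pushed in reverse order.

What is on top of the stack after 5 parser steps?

     Stack    Input    Action
  1  $ <S>    v v p $  expand <S> -> v <N>
  2  $ <N> v  v v p $  match v
  3  $ <N>    v p $    expand <N> -> v <G>
  4  $ <G> v  v p $    match v
  5  $ <G>    p $      expand <G> -> p <L>
Stack after step 5: $ <L> p (top = p).

p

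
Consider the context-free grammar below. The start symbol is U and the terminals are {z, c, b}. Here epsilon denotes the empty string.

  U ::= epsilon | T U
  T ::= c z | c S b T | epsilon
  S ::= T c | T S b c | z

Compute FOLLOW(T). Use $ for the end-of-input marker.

{$, c, z}

FIRST(T): from T::=c z we get {c}; from T::=c S b T we get {c}; from T::=epsilon we get {epsilon}. So FIRST(T) = {epsilon, c}.
FIRST(U): from U::=epsilon we get {epsilon}; from U::=T U we get {epsilon, c}. So FIRST(U) = {epsilon, c}.
FIRST(S): from S::=T c we get {c}; from S::=T S b c we get {c, z}; from S::=z we get {z}. So FIRST(S) = {c, z}.
FOLLOW(U) includes $ since U is the start symbol.
FOLLOW(U): in U::=T U, the suffix after U is empty (adds nothing new). Thus FOLLOW(U) = {$}.
FOLLOW(T): in U::=T U, T is followed by U with FIRST {epsilon, c}; in U::=T U, the suffix after T is nullable, so FOLLOW(T) ⊇ FOLLOW(U) = {$}; in T::=c S b T, the suffix after T is empty (adds nothing new); in S::=T c, T is followed by c with FIRST {c}; in S::=T S b c, T is followed by S b c with FIRST {c, z}. Thus FOLLOW(T) = {$, c, z}.
FOLLOW(S): in T::=c S b T, S is followed by b T with FIRST {b}; in S::=T S b c, S is followed by b c with FIRST {b}. Thus FOLLOW(S) = {b}.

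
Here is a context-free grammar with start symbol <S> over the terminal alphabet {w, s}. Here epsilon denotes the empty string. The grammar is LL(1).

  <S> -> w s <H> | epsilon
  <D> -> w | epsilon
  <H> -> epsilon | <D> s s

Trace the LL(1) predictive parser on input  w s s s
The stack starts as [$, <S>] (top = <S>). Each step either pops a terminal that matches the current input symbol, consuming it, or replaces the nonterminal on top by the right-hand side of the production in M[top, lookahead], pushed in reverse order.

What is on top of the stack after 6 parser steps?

step 1: stack=$ <S>  input=w s s s $  — expand <S> -> w s <H>
step 2: stack=$ <H> s w  input=w s s s $  — match w
step 3: stack=$ <H> s  input=s s s $  — match s
step 4: stack=$ <H>  input=s s $  — expand <H> -> <D> s s
step 5: stack=$ s s <D>  input=s s $  — expand <D> -> epsilon
step 6: stack=$ s s  input=s s $  — match s
Stack after step 6: $ s (top = s).

s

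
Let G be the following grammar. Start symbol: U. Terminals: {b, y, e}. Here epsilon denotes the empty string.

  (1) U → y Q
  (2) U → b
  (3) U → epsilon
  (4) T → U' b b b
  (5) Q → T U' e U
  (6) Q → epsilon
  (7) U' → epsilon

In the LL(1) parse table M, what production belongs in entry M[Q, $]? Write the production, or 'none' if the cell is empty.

FIRST(U) = {epsilon, b, y}
FIRST(U') = {epsilon}
FIRST(T) = {b}  (via U' b b b)
FIRST(Q) = {epsilon, b}  (via T U' e U)
FOLLOW(U) includes $ since U is the start symbol.
FOLLOW(U): in Q→T U' e U, the suffix after U is empty, so FOLLOW(U) ⊇ FOLLOW(Q) = {$}. Thus FOLLOW(U) = {$}.
FOLLOW(Q): in U→y Q, the suffix after Q is empty, so FOLLOW(Q) ⊇ FOLLOW(U) = {$}. Thus FOLLOW(Q) = {$}.
For Q → T U' e U: FIRST(T U' e U) = {b}, so it goes in M[Q, t] for t ∈ {b}.
For Q → epsilon: FIRST(epsilon) = {epsilon}, so it goes in M[Q, t] for t ∈ {}; since epsilon ∈ FIRST, also for every t ∈ FOLLOW(Q) = {$}.

Q → epsilon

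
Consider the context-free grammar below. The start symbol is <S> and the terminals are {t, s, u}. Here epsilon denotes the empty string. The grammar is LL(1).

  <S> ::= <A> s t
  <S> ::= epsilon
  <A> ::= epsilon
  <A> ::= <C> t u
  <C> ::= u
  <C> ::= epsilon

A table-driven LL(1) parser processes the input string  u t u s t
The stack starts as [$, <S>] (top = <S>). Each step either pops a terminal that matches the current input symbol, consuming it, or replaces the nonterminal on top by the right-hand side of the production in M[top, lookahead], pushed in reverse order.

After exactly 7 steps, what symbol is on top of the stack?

t

step 1: stack=$ <S>  input=u t u s t $  — expand <S> ::= <A> s t
step 2: stack=$ t s <A>  input=u t u s t $  — expand <A> ::= <C> t u
step 3: stack=$ t s u t <C>  input=u t u s t $  — expand <C> ::= u
step 4: stack=$ t s u t u  input=u t u s t $  — match u
step 5: stack=$ t s u t  input=t u s t $  — match t
step 6: stack=$ t s u  input=u s t $  — match u
step 7: stack=$ t s  input=s t $  — match s
Stack after step 7: $ t (top = t).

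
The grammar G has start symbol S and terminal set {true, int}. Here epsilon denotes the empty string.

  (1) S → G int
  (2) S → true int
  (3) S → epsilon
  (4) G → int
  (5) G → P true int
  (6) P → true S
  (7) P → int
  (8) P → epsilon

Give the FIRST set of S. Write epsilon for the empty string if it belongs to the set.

{epsilon, int, true}

FIRST(P): from P→true S we get {true}; from P→int we get {int}; from P→epsilon we get {epsilon}. So FIRST(P) = {epsilon, int, true}.
FIRST(G): from G→int we get {int}; from G→P true int we get {int, true}. So FIRST(G) = {int, true}.
FIRST(S): from S→G int we get {int, true}; from S→true int we get {true}; from S→epsilon we get {epsilon}. So FIRST(S) = {epsilon, int, true}.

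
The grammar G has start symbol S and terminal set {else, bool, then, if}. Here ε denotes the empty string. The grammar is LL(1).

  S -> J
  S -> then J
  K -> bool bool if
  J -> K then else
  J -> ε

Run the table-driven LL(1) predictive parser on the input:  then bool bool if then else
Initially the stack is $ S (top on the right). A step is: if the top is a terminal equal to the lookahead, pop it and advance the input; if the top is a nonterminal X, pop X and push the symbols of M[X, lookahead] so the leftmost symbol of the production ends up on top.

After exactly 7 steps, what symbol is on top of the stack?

     Stack                     Input                          Action
  1  $ S                       then bool bool if then else $  expand S -> then J
  2  $ J then                  then bool bool if then else $  match then
  3  $ J                       bool bool if then else $       expand J -> K then else
  4  $ else then K             bool bool if then else $       expand K -> bool bool if
  5  $ else then if bool bool  bool bool if then else $       match bool
  6  $ else then if bool       bool if then else $            match bool
  7  $ else then if            if then else $                 match if
Stack after step 7: $ else then (top = then).

then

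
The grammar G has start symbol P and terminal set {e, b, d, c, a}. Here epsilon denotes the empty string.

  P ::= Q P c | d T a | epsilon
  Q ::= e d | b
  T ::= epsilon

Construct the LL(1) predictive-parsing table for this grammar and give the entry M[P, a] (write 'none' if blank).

FIRST(Q) = {b, e}
FIRST(T) = {epsilon}
FIRST(P) = {epsilon, b, d, e}  (via Q P c)
FOLLOW(P) includes $ since P is the start symbol.
FOLLOW(P): in P::=Q P c, P is followed by c with FIRST {c}. Thus FOLLOW(P) = {$, c}.
For P ::= Q P c: FIRST(Q P c) = {b, e}, so it goes in M[P, t] for t ∈ {b, e}.
For P ::= d T a: FIRST(d T a) = {d}, so it goes in M[P, t] for t ∈ {d}.
For P ::= epsilon: FIRST(epsilon) = {epsilon}, so it goes in M[P, t] for t ∈ {}; since epsilon ∈ FIRST, also for every t ∈ FOLLOW(P) = {$, c}.
None of these place a production in M[P, a].

none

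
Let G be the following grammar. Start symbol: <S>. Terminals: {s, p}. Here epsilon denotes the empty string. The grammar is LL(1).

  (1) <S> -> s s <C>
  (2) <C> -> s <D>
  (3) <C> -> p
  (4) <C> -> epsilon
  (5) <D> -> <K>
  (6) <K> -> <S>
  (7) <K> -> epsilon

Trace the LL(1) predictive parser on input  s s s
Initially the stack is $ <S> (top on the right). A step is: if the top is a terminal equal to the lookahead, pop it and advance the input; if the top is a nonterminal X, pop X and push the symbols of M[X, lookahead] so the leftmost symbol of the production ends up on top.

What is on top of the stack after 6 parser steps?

     Stack      Input    Action
  1  $ <S>      s s s $  expand <S> -> s s <C>
  2  $ <C> s s  s s s $  match s
  3  $ <C> s    s s $    match s
  4  $ <C>      s $      expand <C> -> s <D>
  5  $ <D> s    s $      match s
  6  $ <D>      $        expand <D> -> <K>
Stack after step 6: $ <K> (top = <K>).

<K>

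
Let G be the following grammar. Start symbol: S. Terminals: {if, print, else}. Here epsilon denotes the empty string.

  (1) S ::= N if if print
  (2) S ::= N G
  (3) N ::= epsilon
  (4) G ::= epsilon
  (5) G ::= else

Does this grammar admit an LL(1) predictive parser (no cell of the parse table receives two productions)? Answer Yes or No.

FIRST(S) = {epsilon, else, if}
FIRST(N) = {epsilon}
FIRST(G) = {epsilon, else}
FOLLOW(S) = {$}
FOLLOW(N) = {$, else, if}
FOLLOW(G) = {$}
Each cell of M receives at most one production.

Yes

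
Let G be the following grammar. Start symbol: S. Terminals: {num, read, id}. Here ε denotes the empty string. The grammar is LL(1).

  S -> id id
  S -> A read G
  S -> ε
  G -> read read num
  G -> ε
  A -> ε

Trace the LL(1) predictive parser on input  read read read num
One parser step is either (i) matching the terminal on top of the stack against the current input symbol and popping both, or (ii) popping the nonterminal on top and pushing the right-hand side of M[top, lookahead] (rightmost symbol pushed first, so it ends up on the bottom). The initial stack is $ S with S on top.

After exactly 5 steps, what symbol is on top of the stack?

read

step 1: stack=$ S  input=read read read num $  — expand S -> A read G
step 2: stack=$ G read A  input=read read read num $  — expand A -> ε
step 3: stack=$ G read  input=read read read num $  — match read
step 4: stack=$ G  input=read read num $  — expand G -> read read num
step 5: stack=$ num read read  input=read read num $  — match read
Stack after step 5: $ num read (top = read).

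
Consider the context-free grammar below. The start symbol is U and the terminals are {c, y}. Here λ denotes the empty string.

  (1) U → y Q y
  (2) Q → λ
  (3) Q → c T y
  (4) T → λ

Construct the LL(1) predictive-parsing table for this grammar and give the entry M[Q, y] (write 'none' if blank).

Q → λ

FIRST(U): from U→y Q y we get {y}. So FIRST(U) = {y}.
FIRST(Q): from Q→λ we get {λ}; from Q→c T y we get {c}. So FIRST(Q) = {λ, c}.
FIRST(T): from T→λ we get {λ}. So FIRST(T) = {λ}.
FOLLOW(U) includes $ since U is the start symbol.
FOLLOW(Q): in U→y Q y, Q is followed by y with FIRST {y}. Thus FOLLOW(Q) = {y}.
For Q → λ: FIRST(λ) = {λ}, so it goes in M[Q, t] for t ∈ {}; since λ ∈ FIRST, also for every t ∈ FOLLOW(Q) = {y}.
For Q → c T y: FIRST(c T y) = {c}, so it goes in M[Q, t] for t ∈ {c}.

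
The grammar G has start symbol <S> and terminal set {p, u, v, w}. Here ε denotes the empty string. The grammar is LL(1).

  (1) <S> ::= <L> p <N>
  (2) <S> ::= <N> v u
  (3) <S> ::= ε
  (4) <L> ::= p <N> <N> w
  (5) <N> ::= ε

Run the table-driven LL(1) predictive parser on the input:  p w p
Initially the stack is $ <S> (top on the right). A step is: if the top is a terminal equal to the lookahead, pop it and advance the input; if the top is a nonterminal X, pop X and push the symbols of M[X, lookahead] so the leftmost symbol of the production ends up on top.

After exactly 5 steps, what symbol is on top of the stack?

w

     Stack                Input    Action
  1  $ <S>                p w p $  expand <S> ::= <L> p <N>
  2  $ <N> p <L>          p w p $  expand <L> ::= p <N> <N> w
  3  $ <N> p w <N> <N> p  p w p $  match p
  4  $ <N> p w <N> <N>    w p $    expand <N> ::= ε
  5  $ <N> p w <N>        w p $    expand <N> ::= ε
Stack after step 5: $ <N> p w (top = w).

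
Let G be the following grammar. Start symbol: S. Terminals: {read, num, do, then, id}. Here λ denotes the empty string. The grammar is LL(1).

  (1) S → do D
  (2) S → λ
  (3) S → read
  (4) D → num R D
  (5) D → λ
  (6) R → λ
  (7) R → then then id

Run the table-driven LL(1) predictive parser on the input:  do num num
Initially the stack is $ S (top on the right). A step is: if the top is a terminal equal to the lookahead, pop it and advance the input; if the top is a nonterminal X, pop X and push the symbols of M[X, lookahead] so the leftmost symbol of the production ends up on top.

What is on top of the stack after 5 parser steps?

D

     Stack      Input         Action
  1  $ S        do num num $  expand S → do D
  2  $ D do     do num num $  match do
  3  $ D        num num $     expand D → num R D
  4  $ D R num  num num $     match num
  5  $ D R      num $         expand R → λ
Stack after step 5: $ D (top = D).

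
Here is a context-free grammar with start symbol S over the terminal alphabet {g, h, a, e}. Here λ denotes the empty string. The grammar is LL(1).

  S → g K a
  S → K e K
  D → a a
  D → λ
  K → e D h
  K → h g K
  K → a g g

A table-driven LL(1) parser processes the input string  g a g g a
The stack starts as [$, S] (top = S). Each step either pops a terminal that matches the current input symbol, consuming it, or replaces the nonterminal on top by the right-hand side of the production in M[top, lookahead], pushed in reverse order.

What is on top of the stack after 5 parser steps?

step 1: stack=$ S  input=g a g g a $  — expand S → g K a
step 2: stack=$ a K g  input=g a g g a $  — match g
step 3: stack=$ a K  input=a g g a $  — expand K → a g g
step 4: stack=$ a g g a  input=a g g a $  — match a
step 5: stack=$ a g g  input=g g a $  — match g
Stack after step 5: $ a g (top = g).

g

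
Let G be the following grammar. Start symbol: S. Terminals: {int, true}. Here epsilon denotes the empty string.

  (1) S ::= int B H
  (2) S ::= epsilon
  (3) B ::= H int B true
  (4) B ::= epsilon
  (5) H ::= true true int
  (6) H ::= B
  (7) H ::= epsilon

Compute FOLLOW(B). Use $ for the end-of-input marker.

FIRST(S): from S::=int B H we get {int}; from S::=epsilon we get {epsilon}. So FIRST(S) = {epsilon, int}.
FIRST(B): from B::=H int B true we get {int, true}; from B::=epsilon we get {epsilon}. So FIRST(B) = {epsilon, int, true}.
FIRST(H): from H::=true true int we get {true}; from H::=B we get {epsilon, int, true}; from H::=epsilon we get {epsilon}. So FIRST(H) = {epsilon, int, true}.
FOLLOW(S) includes $ since S is the start symbol.
FOLLOW(S): S appears on no right-hand side. Thus FOLLOW(S) = {$}.
FOLLOW(H): in S::=int B H, the suffix after H is empty, so FOLLOW(H) ⊇ FOLLOW(S) = {$}; in B::=H int B true, H is followed by int B true with FIRST {int}. Thus FOLLOW(H) = {$, int}.
FOLLOW(B): in S::=int B H, B is followed by H with FIRST {epsilon, int, true}; in S::=int B H, the suffix after B is nullable, so FOLLOW(B) ⊇ FOLLOW(S) = {$}; in B::=H int B true, B is followed by true with FIRST {true}; in H::=B, the suffix after B is empty, so FOLLOW(B) ⊇ FOLLOW(H) = {$, int}. Thus FOLLOW(B) = {$, int, true}.

{$, int, true}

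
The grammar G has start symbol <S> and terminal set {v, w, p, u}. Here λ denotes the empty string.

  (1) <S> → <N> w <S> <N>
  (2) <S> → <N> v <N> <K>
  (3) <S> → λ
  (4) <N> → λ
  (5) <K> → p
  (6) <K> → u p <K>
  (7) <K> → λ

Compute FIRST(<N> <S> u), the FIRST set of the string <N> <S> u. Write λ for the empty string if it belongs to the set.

FIRST(<N>): from <N>→λ we get {λ}. So FIRST(<N>) = {λ}.
FIRST(<K>): from <K>→p we get {p}; from <K>→u p <K> we get {u}; from <K>→λ we get {λ}. So FIRST(<K>) = {λ, p, u}.
FIRST(<S>): from <S>→<N> w <S> <N> we get {w}; from <S>→<N> v <N> <K> we get {v}; from <S>→λ we get {λ}. So FIRST(<S>) = {λ, v, w}.
FIRST(<N> <S> u): take FIRST of each symbol in turn, carrying on past any symbol whose FIRST contains λ; result {u, v, w}.

{u, v, w}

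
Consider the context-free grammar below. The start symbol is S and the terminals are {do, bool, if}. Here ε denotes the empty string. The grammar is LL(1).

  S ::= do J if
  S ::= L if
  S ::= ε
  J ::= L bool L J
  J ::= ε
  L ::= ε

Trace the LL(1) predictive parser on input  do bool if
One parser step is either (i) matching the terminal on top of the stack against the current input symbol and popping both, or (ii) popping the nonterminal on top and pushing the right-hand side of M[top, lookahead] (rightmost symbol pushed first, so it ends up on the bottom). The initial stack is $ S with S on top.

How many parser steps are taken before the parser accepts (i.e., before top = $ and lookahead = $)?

     Stack            Input         Action
  1  $ S              do bool if $  expand S ::= do J if
  2  $ if J do        do bool if $  match do
  3  $ if J           bool if $     expand J ::= L bool L J
  4  $ if J L bool L  bool if $     expand L ::= ε
  5  $ if J L bool    bool if $     match bool
  6  $ if J L         if $          expand L ::= ε
  7  $ if J           if $          expand J ::= ε
  8  $ if             if $          match if
Accept reached after 8 steps.

8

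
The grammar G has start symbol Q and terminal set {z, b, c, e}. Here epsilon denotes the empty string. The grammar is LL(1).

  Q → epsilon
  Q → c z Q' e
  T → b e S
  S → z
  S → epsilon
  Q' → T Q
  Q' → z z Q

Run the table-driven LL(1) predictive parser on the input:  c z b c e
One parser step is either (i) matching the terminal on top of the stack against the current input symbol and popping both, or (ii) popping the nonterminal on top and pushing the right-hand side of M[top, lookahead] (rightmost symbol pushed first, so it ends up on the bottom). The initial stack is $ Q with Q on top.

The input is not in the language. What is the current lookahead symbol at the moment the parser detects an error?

c

     Stack        Input        Action
  1  $ Q          c z b c e $  expand Q → c z Q' e
  2  $ e Q' z c   c z b c e $  match c
  3  $ e Q' z     z b c e $    match z
  4  $ e Q'       b c e $      expand Q' → T Q
  5  $ e Q T      b c e $      expand T → b e S
  6  $ e Q S e b  b c e $      match b
  7  $ e Q S e    c e $        error: top is terminal e but lookahead is c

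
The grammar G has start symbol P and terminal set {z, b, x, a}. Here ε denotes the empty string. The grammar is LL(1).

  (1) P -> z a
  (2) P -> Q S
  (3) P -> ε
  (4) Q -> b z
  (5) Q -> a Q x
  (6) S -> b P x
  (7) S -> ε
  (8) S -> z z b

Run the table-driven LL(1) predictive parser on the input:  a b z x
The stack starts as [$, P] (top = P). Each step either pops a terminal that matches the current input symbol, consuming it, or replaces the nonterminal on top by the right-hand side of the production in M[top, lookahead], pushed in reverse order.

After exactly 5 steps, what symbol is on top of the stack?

step 1: stack=$ P  input=a b z x $  — expand P -> Q S
step 2: stack=$ S Q  input=a b z x $  — expand Q -> a Q x
step 3: stack=$ S x Q a  input=a b z x $  — match a
step 4: stack=$ S x Q  input=b z x $  — expand Q -> b z
step 5: stack=$ S x z b  input=b z x $  — match b
Stack after step 5: $ S x z (top = z).

z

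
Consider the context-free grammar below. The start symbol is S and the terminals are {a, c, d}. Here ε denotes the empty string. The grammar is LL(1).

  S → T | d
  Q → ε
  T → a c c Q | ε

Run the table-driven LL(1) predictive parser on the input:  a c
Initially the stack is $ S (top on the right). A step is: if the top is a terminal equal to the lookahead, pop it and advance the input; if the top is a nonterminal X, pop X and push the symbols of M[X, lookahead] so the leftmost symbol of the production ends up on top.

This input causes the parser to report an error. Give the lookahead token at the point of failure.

     Stack      Input  Action
  1  $ S        a c $  expand S → T
  2  $ T        a c $  expand T → a c c Q
  3  $ Q c c a  a c $  match a
  4  $ Q c c    c $    match c
  5  $ Q c      $      error: top is terminal c but lookahead is $

$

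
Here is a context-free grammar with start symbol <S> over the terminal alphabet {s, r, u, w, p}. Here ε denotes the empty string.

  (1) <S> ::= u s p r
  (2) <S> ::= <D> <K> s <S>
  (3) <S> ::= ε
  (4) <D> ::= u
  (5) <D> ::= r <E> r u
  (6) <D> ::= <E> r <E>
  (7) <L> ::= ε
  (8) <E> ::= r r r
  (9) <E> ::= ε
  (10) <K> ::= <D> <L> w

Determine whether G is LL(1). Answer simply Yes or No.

No

FIRST(<S>) = {ε, r, u}
FIRST(<D>) = {r, u}
FIRST(<L>) = {ε}
FIRST(<E>) = {ε, r}
FIRST(<K>) = {r, u}
FOLLOW(<S>) = {$}
FOLLOW(<D>) = {r, u, w}
FOLLOW(<L>) = {w}
FOLLOW(<E>) = {r, u, w}
FOLLOW(<K>) = {s}
Cell M[<D>, r] receives both <D> ::= r <E> r u and <D> ::= <E> r <E> — the grammar is not LL(1).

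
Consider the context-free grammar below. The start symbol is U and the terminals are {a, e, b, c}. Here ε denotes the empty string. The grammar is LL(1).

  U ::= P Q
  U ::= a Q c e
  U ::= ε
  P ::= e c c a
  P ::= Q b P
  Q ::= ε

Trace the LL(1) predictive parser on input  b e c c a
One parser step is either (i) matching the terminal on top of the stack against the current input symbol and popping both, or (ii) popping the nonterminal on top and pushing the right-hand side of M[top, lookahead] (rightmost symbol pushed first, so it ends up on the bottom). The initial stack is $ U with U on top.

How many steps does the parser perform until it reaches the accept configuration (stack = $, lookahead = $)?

10

      Stack        Input        Action
   1  $ U          b e c c a $  expand U ::= P Q
   2  $ Q P        b e c c a $  expand P ::= Q b P
   3  $ Q P b Q    b e c c a $  expand Q ::= ε
   4  $ Q P b      b e c c a $  match b
   5  $ Q P        e c c a $    expand P ::= e c c a
   6  $ Q a c c e  e c c a $    match e
   7  $ Q a c c    c c a $      match c
   8  $ Q a c      c a $        match c
   9  $ Q a        a $          match a
  10  $ Q          $            expand Q ::= ε
Accept reached after 10 steps.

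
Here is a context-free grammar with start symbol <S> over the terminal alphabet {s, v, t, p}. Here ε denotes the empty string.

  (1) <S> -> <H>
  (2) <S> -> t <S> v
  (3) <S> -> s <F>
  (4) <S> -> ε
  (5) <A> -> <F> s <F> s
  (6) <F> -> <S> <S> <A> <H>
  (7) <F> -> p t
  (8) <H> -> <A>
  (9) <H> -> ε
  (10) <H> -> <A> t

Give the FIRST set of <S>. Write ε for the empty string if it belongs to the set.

{ε, p, s, t}

FIRST(<S>) = {ε, p, s, t}  (via <H>)
FIRST(<A>) = {p, s, t}  (via <F> s <F> s)
FIRST(<F>) = {p, s, t}  (via <S> <S> <A> <H>)
FIRST(<H>) = {ε, p, s, t}  (via <A>, <A> t)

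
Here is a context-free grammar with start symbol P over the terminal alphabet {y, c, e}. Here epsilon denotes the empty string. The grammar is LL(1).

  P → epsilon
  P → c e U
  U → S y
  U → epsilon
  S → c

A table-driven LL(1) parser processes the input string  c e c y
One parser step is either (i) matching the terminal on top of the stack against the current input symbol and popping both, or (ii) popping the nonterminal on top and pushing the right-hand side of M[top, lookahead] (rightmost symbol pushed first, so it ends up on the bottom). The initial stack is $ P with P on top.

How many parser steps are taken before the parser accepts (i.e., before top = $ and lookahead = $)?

     Stack    Input      Action
  1  $ P      c e c y $  expand P → c e U
  2  $ U e c  c e c y $  match c
  3  $ U e    e c y $    match e
  4  $ U      c y $      expand U → S y
  5  $ y S    c y $      expand S → c
  6  $ y c    c y $      match c
  7  $ y      y $        match y
Accept reached after 7 steps.

7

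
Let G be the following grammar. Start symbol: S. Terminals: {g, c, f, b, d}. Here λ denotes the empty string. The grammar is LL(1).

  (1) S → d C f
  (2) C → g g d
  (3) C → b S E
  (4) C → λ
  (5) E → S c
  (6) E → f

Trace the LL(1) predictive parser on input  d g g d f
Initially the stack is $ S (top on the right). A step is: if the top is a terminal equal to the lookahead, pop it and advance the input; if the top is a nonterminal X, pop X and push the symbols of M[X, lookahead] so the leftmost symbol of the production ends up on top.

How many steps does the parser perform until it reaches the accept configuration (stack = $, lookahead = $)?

7

step 1: stack=$ S  input=d g g d f $  — expand S → d C f
step 2: stack=$ f C d  input=d g g d f $  — match d
step 3: stack=$ f C  input=g g d f $  — expand C → g g d
step 4: stack=$ f d g g  input=g g d f $  — match g
step 5: stack=$ f d g  input=g d f $  — match g
step 6: stack=$ f d  input=d f $  — match d
step 7: stack=$ f  input=f $  — match f
Accept reached after 7 steps.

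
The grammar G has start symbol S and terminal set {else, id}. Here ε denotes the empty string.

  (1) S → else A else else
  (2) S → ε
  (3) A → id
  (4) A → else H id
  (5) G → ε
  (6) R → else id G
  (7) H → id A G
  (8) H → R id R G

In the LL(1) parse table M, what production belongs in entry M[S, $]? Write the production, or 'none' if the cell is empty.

FIRST(S): from S→else A else else we get {else}; from S→ε we get {ε}. So FIRST(S) = {ε, else}.
FIRST(A): from A→id we get {id}; from A→else H id we get {else}. So FIRST(A) = {else, id}.
FIRST(G): from G→ε we get {ε}. So FIRST(G) = {ε}.
FIRST(R): from R→else id G we get {else}. So FIRST(R) = {else}.
FIRST(H): from H→id A G we get {id}; from H→R id R G we get {else}. So FIRST(H) = {else, id}.
FOLLOW(S) includes $ since S is the start symbol.
FOLLOW(S): S appears on no right-hand side. Thus FOLLOW(S) = {$}.
For S → else A else else: FIRST(else A else else) = {else}, so it goes in M[S, t] for t ∈ {else}.
For S → ε: FIRST(ε) = {ε}, so it goes in M[S, t] for t ∈ {}; since ε ∈ FIRST, also for every t ∈ FOLLOW(S) = {$}.

S → ε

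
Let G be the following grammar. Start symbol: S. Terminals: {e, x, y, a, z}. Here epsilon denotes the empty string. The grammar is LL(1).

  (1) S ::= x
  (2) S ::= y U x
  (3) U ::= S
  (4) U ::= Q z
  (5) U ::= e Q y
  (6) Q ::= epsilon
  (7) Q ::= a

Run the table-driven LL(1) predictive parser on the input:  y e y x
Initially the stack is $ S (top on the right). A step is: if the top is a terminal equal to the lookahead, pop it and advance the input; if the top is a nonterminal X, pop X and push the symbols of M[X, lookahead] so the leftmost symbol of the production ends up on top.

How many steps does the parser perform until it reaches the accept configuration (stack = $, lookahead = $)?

step 1: stack=$ S  input=y e y x $  — expand S ::= y U x
step 2: stack=$ x U y  input=y e y x $  — match y
step 3: stack=$ x U  input=e y x $  — expand U ::= e Q y
step 4: stack=$ x y Q e  input=e y x $  — match e
step 5: stack=$ x y Q  input=y x $  — expand Q ::= epsilon
step 6: stack=$ x y  input=y x $  — match y
step 7: stack=$ x  input=x $  — match x
Accept reached after 7 steps.

7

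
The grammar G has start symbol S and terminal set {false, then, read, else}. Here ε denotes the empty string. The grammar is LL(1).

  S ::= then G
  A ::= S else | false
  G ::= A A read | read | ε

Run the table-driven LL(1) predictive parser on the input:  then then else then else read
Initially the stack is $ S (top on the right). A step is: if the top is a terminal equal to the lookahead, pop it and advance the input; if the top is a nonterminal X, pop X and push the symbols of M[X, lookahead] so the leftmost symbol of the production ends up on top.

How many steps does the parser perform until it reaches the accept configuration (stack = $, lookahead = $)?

14

step 1: stack=$ S  input=then then else then else read $  — expand S ::= then G
step 2: stack=$ G then  input=then then else then else read $  — match then
step 3: stack=$ G  input=then else then else read $  — expand G ::= A A read
step 4: stack=$ read A A  input=then else then else read $  — expand A ::= S else
step 5: stack=$ read A else S  input=then else then else read $  — expand S ::= then G
step 6: stack=$ read A else G then  input=then else then else read $  — match then
step 7: stack=$ read A else G  input=else then else read $  — expand G ::= ε
step 8: stack=$ read A else  input=else then else read $  — match else
step 9: stack=$ read A  input=then else read $  — expand A ::= S else
step 10: stack=$ read else S  input=then else read $  — expand S ::= then G
step 11: stack=$ read else G then  input=then else read $  — match then
step 12: stack=$ read else G  input=else read $  — expand G ::= ε
step 13: stack=$ read else  input=else read $  — match else
step 14: stack=$ read  input=read $  — match read
Accept reached after 14 steps.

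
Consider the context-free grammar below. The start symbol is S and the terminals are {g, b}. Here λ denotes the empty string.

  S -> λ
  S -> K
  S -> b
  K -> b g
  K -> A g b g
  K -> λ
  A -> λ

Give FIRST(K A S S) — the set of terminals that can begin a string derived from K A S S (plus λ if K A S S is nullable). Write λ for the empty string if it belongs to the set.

{λ, b, g}

FIRST(A): from A->λ we get {λ}. So FIRST(A) = {λ}.
FIRST(K): from K->b g we get {b}; from K->A g b g we get {g}; from K->λ we get {λ}. So FIRST(K) = {λ, b, g}.
FIRST(S): from S->λ we get {λ}; from S->K we get {λ, b, g}; from S->b we get {b}. So FIRST(S) = {λ, b, g}.
FIRST(K A S S): take FIRST of each symbol in turn, carrying on past any symbol whose FIRST contains λ; result {λ, b, g}.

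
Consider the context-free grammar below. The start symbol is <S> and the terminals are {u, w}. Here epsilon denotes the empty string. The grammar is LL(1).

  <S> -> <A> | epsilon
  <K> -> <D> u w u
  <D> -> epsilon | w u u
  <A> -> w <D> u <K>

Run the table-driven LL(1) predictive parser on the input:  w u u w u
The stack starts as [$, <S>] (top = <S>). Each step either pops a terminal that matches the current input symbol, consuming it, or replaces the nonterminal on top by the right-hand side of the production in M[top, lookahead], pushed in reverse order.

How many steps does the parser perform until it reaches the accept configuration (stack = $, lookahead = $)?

step 1: stack=$ <S>  input=w u u w u $  — expand <S> -> <A>
step 2: stack=$ <A>  input=w u u w u $  — expand <A> -> w <D> u <K>
step 3: stack=$ <K> u <D> w  input=w u u w u $  — match w
step 4: stack=$ <K> u <D>  input=u u w u $  — expand <D> -> epsilon
step 5: stack=$ <K> u  input=u u w u $  — match u
step 6: stack=$ <K>  input=u w u $  — expand <K> -> <D> u w u
step 7: stack=$ u w u <D>  input=u w u $  — expand <D> -> epsilon
step 8: stack=$ u w u  input=u w u $  — match u
step 9: stack=$ u w  input=w u $  — match w
step 10: stack=$ u  input=u $  — match u
Accept reached after 10 steps.

10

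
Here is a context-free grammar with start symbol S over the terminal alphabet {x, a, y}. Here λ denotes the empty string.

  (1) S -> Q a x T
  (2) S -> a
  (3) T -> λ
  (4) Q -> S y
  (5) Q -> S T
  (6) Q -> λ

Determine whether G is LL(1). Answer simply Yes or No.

FIRST(S) = {a}
FIRST(T) = {λ}
FIRST(Q) = {λ, a}
FOLLOW(S) = {$, a, y}
FOLLOW(T) = {$, a, y}
FOLLOW(Q) = {a}
Cell M[Q, a] receives both Q -> S y and Q -> S T and Q -> λ — the grammar is not LL(1).

No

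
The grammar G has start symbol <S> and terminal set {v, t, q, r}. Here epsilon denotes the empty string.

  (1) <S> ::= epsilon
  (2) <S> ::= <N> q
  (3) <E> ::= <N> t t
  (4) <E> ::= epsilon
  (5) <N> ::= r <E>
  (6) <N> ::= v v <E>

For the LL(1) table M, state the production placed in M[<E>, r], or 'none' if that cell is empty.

FIRST(<N>): from <N>::=r <E> we get {r}; from <N>::=v v <E> we get {v}. So FIRST(<N>) = {r, v}.
FIRST(<S>): from <S>::=epsilon we get {epsilon}; from <S>::=<N> q we get {r, v}. So FIRST(<S>) = {epsilon, r, v}.
FIRST(<E>): from <E>::=<N> t t we get {r, v}; from <E>::=epsilon we get {epsilon}. So FIRST(<E>) = {epsilon, r, v}.
FOLLOW(<S>) includes $ since <S> is the start symbol.
FOLLOW(<N>): in <S>::=<N> q, <N> is followed by q with FIRST {q}; in <E>::=<N> t t, <N> is followed by t t with FIRST {t}. Thus FOLLOW(<N>) = {q, t}.
FOLLOW(<E>): in <N>::=r <E>, the suffix after <E> is empty, so FOLLOW(<E>) ⊇ FOLLOW(<N>) = {q, t}; in <N>::=v v <E>, the suffix after <E> is empty, so FOLLOW(<E>) ⊇ FOLLOW(<N>) = {q, t}. Thus FOLLOW(<E>) = {q, t}.
For <E> ::= <N> t t: FIRST(<N> t t) = {r, v}, so it goes in M[<E>, t] for t ∈ {r, v}.
For <E> ::= epsilon: FIRST(epsilon) = {epsilon}, so it goes in M[<E>, t] for t ∈ {}; since epsilon ∈ FIRST, also for every t ∈ FOLLOW(<E>) = {q, t}.

<E> ::= <N> t t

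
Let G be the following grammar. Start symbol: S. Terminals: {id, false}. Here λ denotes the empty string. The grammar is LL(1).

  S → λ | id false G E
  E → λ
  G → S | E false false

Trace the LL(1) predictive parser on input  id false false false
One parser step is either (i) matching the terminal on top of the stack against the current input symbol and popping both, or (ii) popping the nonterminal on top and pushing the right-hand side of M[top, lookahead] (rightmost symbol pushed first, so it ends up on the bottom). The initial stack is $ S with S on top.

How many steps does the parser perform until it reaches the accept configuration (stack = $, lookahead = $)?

step 1: stack=$ S  input=id false false false $  — expand S → id false G E
step 2: stack=$ E G false id  input=id false false false $  — match id
step 3: stack=$ E G false  input=false false false $  — match false
step 4: stack=$ E G  input=false false $  — expand G → E false false
step 5: stack=$ E false false E  input=false false $  — expand E → λ
step 6: stack=$ E false false  input=false false $  — match false
step 7: stack=$ E false  input=false $  — match false
step 8: stack=$ E  input=$  — expand E → λ
Accept reached after 8 steps.

8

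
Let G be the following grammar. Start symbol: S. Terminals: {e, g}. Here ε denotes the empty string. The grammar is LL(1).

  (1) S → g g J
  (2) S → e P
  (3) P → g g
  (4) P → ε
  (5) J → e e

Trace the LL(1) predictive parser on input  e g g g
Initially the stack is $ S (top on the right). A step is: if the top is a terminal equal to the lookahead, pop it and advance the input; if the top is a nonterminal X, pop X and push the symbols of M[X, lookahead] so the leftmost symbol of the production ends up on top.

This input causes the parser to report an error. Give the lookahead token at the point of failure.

step 1: stack=$ S  input=e g g g $  — expand S → e P
step 2: stack=$ P e  input=e g g g $  — match e
step 3: stack=$ P  input=g g g $  — expand P → g g
step 4: stack=$ g g  input=g g g $  — match g
step 5: stack=$ g  input=g g $  — match g
step 6: stack=$  input=g $  — error: stack empty but input remains

g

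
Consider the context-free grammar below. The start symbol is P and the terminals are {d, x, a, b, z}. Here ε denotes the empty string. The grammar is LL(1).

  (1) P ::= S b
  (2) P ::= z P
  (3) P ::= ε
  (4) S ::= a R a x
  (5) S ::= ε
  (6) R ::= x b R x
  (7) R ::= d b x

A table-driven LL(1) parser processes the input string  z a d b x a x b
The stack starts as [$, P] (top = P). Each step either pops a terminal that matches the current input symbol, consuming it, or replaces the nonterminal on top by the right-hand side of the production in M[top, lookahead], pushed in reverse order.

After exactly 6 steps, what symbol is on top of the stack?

d

step 1: stack=$ P  input=z a d b x a x b $  — expand P ::= z P
step 2: stack=$ P z  input=z a d b x a x b $  — match z
step 3: stack=$ P  input=a d b x a x b $  — expand P ::= S b
step 4: stack=$ b S  input=a d b x a x b $  — expand S ::= a R a x
step 5: stack=$ b x a R a  input=a d b x a x b $  — match a
step 6: stack=$ b x a R  input=d b x a x b $  — expand R ::= d b x
Stack after step 6: $ b x a x b d (top = d).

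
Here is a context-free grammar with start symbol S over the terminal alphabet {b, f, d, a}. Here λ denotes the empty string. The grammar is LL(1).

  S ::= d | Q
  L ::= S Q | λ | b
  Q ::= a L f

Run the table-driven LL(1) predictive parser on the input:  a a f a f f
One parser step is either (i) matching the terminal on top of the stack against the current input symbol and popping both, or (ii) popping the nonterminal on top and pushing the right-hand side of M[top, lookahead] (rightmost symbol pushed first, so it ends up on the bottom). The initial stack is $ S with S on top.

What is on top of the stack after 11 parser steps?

L

      Stack        Input          Action
   1  $ S          a a f a f f $  expand S ::= Q
   2  $ Q          a a f a f f $  expand Q ::= a L f
   3  $ f L a      a a f a f f $  match a
   4  $ f L        a f a f f $    expand L ::= S Q
   5  $ f Q S      a f a f f $    expand S ::= Q
   6  $ f Q Q      a f a f f $    expand Q ::= a L f
   7  $ f Q f L a  a f a f f $    match a
   8  $ f Q f L    f a f f $      expand L ::= λ
   9  $ f Q f      f a f f $      match f
  10  $ f Q        a f f $        expand Q ::= a L f
  11  $ f f L a    a f f $        match a
Stack after step 11: $ f f L (top = L).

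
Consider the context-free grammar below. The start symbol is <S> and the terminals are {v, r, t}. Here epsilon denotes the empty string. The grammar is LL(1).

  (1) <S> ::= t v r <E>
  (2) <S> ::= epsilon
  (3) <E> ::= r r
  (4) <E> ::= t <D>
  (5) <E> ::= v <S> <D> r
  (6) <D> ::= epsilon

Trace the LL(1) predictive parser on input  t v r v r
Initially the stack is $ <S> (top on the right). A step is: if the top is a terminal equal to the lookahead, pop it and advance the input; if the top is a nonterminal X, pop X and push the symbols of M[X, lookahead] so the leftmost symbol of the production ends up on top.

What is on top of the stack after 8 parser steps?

     Stack          Input        Action
  1  $ <S>          t v r v r $  expand <S> ::= t v r <E>
  2  $ <E> r v t    t v r v r $  match t
  3  $ <E> r v      v r v r $    match v
  4  $ <E> r        r v r $      match r
  5  $ <E>          v r $        expand <E> ::= v <S> <D> r
  6  $ r <D> <S> v  v r $        match v
  7  $ r <D> <S>    r $          expand <S> ::= epsilon
  8  $ r <D>        r $          expand <D> ::= epsilon
Stack after step 8: $ r (top = r).

r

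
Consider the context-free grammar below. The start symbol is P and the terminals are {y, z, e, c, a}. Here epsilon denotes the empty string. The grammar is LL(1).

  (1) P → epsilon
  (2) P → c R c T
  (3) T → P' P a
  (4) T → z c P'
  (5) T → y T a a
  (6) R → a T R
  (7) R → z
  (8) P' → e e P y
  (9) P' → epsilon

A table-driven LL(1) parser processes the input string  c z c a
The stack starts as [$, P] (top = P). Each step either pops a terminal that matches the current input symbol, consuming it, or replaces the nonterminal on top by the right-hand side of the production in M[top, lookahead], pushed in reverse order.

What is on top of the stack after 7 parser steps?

step 1: stack=$ P  input=c z c a $  — expand P → c R c T
step 2: stack=$ T c R c  input=c z c a $  — match c
step 3: stack=$ T c R  input=z c a $  — expand R → z
step 4: stack=$ T c z  input=z c a $  — match z
step 5: stack=$ T c  input=c a $  — match c
step 6: stack=$ T  input=a $  — expand T → P' P a
step 7: stack=$ a P P'  input=a $  — expand P' → epsilon
Stack after step 7: $ a P (top = P).

P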